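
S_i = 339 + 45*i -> [339, 384, 429, 474, 519]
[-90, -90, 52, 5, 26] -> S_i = Random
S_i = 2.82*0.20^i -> [2.82, 0.56, 0.11, 0.02, 0.0]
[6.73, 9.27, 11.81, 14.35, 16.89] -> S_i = 6.73 + 2.54*i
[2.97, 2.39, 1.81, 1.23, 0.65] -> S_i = 2.97 + -0.58*i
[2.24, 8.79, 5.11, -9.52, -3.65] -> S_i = Random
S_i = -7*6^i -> [-7, -42, -252, -1512, -9072]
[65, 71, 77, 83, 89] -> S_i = 65 + 6*i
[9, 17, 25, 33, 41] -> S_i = 9 + 8*i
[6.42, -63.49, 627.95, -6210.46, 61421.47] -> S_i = 6.42*(-9.89)^i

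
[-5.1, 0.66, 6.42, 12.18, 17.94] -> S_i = -5.10 + 5.76*i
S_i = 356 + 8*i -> [356, 364, 372, 380, 388]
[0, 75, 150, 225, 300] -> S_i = 0 + 75*i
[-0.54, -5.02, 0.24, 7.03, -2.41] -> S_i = Random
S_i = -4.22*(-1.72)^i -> [-4.22, 7.26, -12.48, 21.47, -36.93]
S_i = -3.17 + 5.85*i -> [-3.17, 2.68, 8.53, 14.38, 20.23]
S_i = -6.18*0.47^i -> [-6.18, -2.9, -1.37, -0.64, -0.3]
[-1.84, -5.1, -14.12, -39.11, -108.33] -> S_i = -1.84*2.77^i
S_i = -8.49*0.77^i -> [-8.49, -6.54, -5.03, -3.88, -2.98]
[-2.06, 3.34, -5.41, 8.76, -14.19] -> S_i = -2.06*(-1.62)^i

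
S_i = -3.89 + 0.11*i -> [-3.89, -3.78, -3.67, -3.56, -3.45]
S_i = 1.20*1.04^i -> [1.2, 1.25, 1.3, 1.35, 1.4]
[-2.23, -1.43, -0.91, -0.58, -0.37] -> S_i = -2.23*0.64^i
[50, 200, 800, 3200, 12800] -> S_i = 50*4^i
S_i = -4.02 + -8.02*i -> [-4.02, -12.04, -20.06, -28.08, -36.1]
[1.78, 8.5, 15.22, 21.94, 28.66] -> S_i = 1.78 + 6.72*i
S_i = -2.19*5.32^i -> [-2.19, -11.65, -61.98, -329.75, -1754.25]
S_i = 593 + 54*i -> [593, 647, 701, 755, 809]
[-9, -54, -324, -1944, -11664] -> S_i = -9*6^i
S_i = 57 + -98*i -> [57, -41, -139, -237, -335]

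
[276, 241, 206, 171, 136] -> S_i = 276 + -35*i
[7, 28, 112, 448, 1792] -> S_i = 7*4^i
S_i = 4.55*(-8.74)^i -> [4.55, -39.77, 347.56, -3037.71, 26549.55]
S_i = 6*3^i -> [6, 18, 54, 162, 486]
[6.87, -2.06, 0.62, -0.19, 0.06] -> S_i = 6.87*(-0.30)^i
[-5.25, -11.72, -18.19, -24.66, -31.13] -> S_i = -5.25 + -6.47*i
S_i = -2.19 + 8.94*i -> [-2.19, 6.75, 15.69, 24.63, 33.57]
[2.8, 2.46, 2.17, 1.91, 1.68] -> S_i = 2.80*0.88^i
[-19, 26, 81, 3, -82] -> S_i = Random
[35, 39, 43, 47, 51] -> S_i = 35 + 4*i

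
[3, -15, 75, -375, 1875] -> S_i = 3*-5^i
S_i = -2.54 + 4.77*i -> [-2.54, 2.23, 7.0, 11.77, 16.54]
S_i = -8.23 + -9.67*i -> [-8.23, -17.9, -27.57, -37.24, -46.91]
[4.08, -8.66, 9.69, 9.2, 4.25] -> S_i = Random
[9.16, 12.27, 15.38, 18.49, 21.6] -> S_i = 9.16 + 3.11*i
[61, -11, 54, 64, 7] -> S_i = Random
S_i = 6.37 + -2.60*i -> [6.37, 3.77, 1.17, -1.43, -4.03]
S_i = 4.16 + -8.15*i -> [4.16, -3.99, -12.14, -20.29, -28.44]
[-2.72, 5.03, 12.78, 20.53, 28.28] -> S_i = -2.72 + 7.75*i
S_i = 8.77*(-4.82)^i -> [8.77, -42.27, 203.75, -982.07, 4733.56]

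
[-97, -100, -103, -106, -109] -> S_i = -97 + -3*i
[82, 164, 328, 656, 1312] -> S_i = 82*2^i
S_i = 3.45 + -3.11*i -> [3.45, 0.34, -2.77, -5.88, -8.99]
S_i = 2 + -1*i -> [2, 1, 0, -1, -2]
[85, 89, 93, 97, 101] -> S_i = 85 + 4*i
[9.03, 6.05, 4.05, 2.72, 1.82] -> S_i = 9.03*0.67^i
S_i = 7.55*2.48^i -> [7.55, 18.72, 46.44, 115.16, 285.6]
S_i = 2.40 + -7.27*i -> [2.4, -4.87, -12.14, -19.41, -26.68]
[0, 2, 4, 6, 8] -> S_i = 0 + 2*i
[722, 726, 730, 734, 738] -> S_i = 722 + 4*i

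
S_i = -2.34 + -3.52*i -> [-2.34, -5.86, -9.38, -12.9, -16.42]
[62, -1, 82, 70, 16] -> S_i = Random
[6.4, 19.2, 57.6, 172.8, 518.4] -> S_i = 6.40*3.00^i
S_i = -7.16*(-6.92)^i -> [-7.16, 49.55, -342.87, 2372.64, -16418.65]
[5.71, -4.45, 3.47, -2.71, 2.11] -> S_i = 5.71*(-0.78)^i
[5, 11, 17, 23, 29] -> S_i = 5 + 6*i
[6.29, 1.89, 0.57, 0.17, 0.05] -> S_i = 6.29*0.30^i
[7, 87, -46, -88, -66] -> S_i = Random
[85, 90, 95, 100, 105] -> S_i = 85 + 5*i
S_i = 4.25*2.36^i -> [4.25, 10.03, 23.67, 55.86, 131.84]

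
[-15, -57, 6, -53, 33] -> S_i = Random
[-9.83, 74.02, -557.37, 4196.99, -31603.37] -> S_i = -9.83*(-7.53)^i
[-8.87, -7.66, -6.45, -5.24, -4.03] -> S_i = -8.87 + 1.21*i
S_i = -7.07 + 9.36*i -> [-7.07, 2.29, 11.65, 21.01, 30.37]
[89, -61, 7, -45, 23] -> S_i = Random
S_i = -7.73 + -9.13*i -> [-7.73, -16.86, -25.99, -35.12, -44.25]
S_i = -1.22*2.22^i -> [-1.22, -2.71, -6.01, -13.35, -29.63]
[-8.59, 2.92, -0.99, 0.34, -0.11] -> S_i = -8.59*(-0.34)^i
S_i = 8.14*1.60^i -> [8.14, 13.02, 20.84, 33.34, 53.35]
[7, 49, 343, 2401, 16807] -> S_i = 7*7^i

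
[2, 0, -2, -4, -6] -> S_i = 2 + -2*i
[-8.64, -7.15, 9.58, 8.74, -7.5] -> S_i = Random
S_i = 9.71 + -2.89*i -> [9.71, 6.82, 3.93, 1.04, -1.85]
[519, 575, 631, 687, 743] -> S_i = 519 + 56*i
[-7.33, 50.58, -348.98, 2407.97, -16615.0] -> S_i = -7.33*(-6.90)^i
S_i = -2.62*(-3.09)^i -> [-2.62, 8.1, -25.02, 77.3, -238.86]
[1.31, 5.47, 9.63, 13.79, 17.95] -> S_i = 1.31 + 4.16*i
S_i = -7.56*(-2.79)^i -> [-7.56, 21.09, -58.85, 164.19, -458.08]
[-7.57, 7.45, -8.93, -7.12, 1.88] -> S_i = Random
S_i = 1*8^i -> [1, 8, 64, 512, 4096]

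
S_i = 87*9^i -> [87, 783, 7047, 63423, 570807]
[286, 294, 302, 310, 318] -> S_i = 286 + 8*i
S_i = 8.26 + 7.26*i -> [8.26, 15.52, 22.78, 30.04, 37.3]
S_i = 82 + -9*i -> [82, 73, 64, 55, 46]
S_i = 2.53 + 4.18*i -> [2.53, 6.71, 10.89, 15.07, 19.25]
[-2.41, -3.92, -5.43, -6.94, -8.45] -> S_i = -2.41 + -1.51*i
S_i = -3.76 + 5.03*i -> [-3.76, 1.27, 6.3, 11.33, 16.36]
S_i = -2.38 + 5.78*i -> [-2.38, 3.4, 9.18, 14.96, 20.74]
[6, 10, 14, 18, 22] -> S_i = 6 + 4*i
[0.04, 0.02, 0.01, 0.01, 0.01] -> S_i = 0.04*0.61^i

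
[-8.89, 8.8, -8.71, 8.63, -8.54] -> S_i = -8.89*(-0.99)^i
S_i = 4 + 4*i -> [4, 8, 12, 16, 20]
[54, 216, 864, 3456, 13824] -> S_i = 54*4^i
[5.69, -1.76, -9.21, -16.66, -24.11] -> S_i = 5.69 + -7.45*i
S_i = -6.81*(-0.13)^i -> [-6.81, 0.89, -0.12, 0.01, -0.0]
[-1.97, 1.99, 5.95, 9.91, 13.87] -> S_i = -1.97 + 3.96*i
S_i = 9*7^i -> [9, 63, 441, 3087, 21609]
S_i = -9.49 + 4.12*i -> [-9.49, -5.37, -1.25, 2.87, 6.99]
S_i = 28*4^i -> [28, 112, 448, 1792, 7168]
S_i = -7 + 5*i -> [-7, -2, 3, 8, 13]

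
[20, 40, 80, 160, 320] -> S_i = 20*2^i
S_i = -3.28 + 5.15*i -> [-3.28, 1.87, 7.02, 12.17, 17.32]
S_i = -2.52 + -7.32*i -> [-2.52, -9.84, -17.16, -24.48, -31.8]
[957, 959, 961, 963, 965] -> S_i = 957 + 2*i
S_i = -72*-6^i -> [-72, 432, -2592, 15552, -93312]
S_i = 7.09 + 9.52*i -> [7.09, 16.61, 26.13, 35.65, 45.17]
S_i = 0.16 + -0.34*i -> [0.16, -0.18, -0.52, -0.86, -1.2]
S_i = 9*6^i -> [9, 54, 324, 1944, 11664]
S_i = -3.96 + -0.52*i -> [-3.96, -4.48, -5.0, -5.52, -6.04]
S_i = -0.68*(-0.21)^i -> [-0.68, 0.14, -0.03, 0.01, -0.0]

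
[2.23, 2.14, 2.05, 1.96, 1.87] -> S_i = 2.23 + -0.09*i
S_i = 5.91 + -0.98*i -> [5.91, 4.93, 3.95, 2.97, 1.99]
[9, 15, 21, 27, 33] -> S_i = 9 + 6*i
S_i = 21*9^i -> [21, 189, 1701, 15309, 137781]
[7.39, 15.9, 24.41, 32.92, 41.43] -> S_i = 7.39 + 8.51*i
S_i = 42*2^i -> [42, 84, 168, 336, 672]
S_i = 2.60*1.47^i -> [2.6, 3.82, 5.62, 8.26, 12.14]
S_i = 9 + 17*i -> [9, 26, 43, 60, 77]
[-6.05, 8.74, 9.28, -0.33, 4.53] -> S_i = Random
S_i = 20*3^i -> [20, 60, 180, 540, 1620]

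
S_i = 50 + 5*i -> [50, 55, 60, 65, 70]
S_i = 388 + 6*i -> [388, 394, 400, 406, 412]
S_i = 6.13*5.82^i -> [6.13, 35.68, 207.64, 1208.45, 7033.19]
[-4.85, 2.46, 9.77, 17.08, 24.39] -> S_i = -4.85 + 7.31*i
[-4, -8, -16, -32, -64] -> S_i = -4*2^i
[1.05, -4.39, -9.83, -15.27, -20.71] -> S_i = 1.05 + -5.44*i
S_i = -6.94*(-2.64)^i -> [-6.94, 18.32, -48.37, 127.69, -337.11]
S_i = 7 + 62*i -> [7, 69, 131, 193, 255]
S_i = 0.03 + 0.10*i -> [0.03, 0.13, 0.23, 0.33, 0.43]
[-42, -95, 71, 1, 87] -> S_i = Random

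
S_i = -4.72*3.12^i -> [-4.72, -14.73, -45.95, -143.35, -447.26]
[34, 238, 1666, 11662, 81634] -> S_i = 34*7^i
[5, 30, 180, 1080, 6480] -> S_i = 5*6^i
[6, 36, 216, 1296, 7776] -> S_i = 6*6^i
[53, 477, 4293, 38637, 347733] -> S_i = 53*9^i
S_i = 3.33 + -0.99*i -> [3.33, 2.34, 1.35, 0.36, -0.63]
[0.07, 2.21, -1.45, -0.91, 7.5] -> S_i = Random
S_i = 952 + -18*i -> [952, 934, 916, 898, 880]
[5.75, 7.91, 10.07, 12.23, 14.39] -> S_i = 5.75 + 2.16*i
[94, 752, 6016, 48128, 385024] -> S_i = 94*8^i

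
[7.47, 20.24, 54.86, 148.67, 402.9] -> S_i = 7.47*2.71^i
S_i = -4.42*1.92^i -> [-4.42, -8.49, -16.29, -31.28, -60.07]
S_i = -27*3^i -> [-27, -81, -243, -729, -2187]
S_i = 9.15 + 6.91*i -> [9.15, 16.06, 22.97, 29.88, 36.79]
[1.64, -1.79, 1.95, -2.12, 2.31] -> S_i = 1.64*(-1.09)^i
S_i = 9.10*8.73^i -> [9.1, 79.44, 693.54, 6054.58, 52856.5]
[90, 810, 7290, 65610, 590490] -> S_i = 90*9^i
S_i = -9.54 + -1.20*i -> [-9.54, -10.74, -11.94, -13.14, -14.34]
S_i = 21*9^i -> [21, 189, 1701, 15309, 137781]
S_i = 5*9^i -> [5, 45, 405, 3645, 32805]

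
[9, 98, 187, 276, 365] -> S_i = 9 + 89*i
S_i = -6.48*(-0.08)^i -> [-6.48, 0.52, -0.04, 0.0, -0.0]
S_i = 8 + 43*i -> [8, 51, 94, 137, 180]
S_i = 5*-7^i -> [5, -35, 245, -1715, 12005]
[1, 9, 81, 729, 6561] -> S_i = 1*9^i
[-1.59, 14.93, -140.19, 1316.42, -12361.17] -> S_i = -1.59*(-9.39)^i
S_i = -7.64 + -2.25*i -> [-7.64, -9.89, -12.14, -14.39, -16.64]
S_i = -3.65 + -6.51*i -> [-3.65, -10.16, -16.67, -23.18, -29.69]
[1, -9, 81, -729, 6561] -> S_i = 1*-9^i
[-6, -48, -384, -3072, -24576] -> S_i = -6*8^i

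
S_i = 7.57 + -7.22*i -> [7.57, 0.35, -6.87, -14.09, -21.31]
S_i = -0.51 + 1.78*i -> [-0.51, 1.27, 3.05, 4.83, 6.61]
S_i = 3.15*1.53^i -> [3.15, 4.82, 7.37, 11.28, 17.26]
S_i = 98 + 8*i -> [98, 106, 114, 122, 130]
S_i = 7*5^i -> [7, 35, 175, 875, 4375]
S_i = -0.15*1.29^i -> [-0.15, -0.19, -0.25, -0.32, -0.42]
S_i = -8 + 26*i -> [-8, 18, 44, 70, 96]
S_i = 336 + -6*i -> [336, 330, 324, 318, 312]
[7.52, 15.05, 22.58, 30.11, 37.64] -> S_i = 7.52 + 7.53*i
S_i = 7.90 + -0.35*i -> [7.9, 7.55, 7.2, 6.85, 6.5]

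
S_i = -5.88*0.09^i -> [-5.88, -0.53, -0.05, -0.0, -0.0]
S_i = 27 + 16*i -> [27, 43, 59, 75, 91]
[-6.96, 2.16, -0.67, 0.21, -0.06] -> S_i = -6.96*(-0.31)^i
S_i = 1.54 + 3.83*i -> [1.54, 5.37, 9.2, 13.03, 16.86]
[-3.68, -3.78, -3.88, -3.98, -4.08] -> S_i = -3.68 + -0.10*i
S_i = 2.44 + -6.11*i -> [2.44, -3.67, -9.78, -15.89, -22.0]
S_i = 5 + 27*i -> [5, 32, 59, 86, 113]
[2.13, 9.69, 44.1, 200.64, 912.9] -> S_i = 2.13*4.55^i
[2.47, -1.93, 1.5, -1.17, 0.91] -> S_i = 2.47*(-0.78)^i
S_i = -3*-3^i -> [-3, 9, -27, 81, -243]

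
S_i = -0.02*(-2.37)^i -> [-0.02, 0.05, -0.11, 0.27, -0.63]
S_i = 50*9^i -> [50, 450, 4050, 36450, 328050]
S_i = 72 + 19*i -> [72, 91, 110, 129, 148]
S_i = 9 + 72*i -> [9, 81, 153, 225, 297]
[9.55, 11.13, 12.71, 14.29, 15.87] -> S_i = 9.55 + 1.58*i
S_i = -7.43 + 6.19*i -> [-7.43, -1.24, 4.95, 11.14, 17.33]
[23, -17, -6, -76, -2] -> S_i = Random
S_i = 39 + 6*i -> [39, 45, 51, 57, 63]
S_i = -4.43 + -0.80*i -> [-4.43, -5.23, -6.03, -6.83, -7.63]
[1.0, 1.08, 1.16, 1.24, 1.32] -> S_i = 1.00 + 0.08*i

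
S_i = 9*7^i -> [9, 63, 441, 3087, 21609]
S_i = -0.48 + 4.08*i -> [-0.48, 3.6, 7.68, 11.76, 15.84]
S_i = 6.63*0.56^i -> [6.63, 3.71, 2.08, 1.16, 0.65]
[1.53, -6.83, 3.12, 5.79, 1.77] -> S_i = Random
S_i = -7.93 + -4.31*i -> [-7.93, -12.24, -16.55, -20.86, -25.17]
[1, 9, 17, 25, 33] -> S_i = 1 + 8*i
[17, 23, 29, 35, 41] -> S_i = 17 + 6*i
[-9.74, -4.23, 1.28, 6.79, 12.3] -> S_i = -9.74 + 5.51*i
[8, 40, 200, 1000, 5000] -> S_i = 8*5^i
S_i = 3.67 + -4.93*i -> [3.67, -1.26, -6.19, -11.12, -16.05]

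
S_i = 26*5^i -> [26, 130, 650, 3250, 16250]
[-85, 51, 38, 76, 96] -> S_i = Random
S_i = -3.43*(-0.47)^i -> [-3.43, 1.61, -0.76, 0.36, -0.17]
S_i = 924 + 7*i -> [924, 931, 938, 945, 952]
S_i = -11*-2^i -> [-11, 22, -44, 88, -176]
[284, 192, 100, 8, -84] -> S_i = 284 + -92*i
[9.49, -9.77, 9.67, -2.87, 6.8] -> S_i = Random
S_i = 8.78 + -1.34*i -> [8.78, 7.44, 6.1, 4.76, 3.42]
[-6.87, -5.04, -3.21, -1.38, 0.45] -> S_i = -6.87 + 1.83*i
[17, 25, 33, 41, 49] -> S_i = 17 + 8*i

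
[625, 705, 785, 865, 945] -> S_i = 625 + 80*i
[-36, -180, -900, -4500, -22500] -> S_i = -36*5^i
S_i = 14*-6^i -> [14, -84, 504, -3024, 18144]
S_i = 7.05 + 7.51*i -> [7.05, 14.56, 22.07, 29.58, 37.09]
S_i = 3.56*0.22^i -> [3.56, 0.78, 0.17, 0.04, 0.01]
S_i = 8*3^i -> [8, 24, 72, 216, 648]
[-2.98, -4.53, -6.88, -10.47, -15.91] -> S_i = -2.98*1.52^i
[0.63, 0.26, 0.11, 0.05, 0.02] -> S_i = 0.63*0.42^i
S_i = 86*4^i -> [86, 344, 1376, 5504, 22016]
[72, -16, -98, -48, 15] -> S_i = Random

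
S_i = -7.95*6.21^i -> [-7.95, -49.37, -306.58, -1903.89, -11823.16]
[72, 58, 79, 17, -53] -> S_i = Random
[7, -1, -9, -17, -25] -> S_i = 7 + -8*i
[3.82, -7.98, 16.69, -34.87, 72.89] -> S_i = 3.82*(-2.09)^i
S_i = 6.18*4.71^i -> [6.18, 29.11, 137.1, 645.73, 3041.39]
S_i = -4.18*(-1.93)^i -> [-4.18, 8.07, -15.57, 30.05, -58.0]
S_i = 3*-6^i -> [3, -18, 108, -648, 3888]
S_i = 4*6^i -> [4, 24, 144, 864, 5184]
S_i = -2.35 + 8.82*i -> [-2.35, 6.47, 15.29, 24.11, 32.93]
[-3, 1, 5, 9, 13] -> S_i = -3 + 4*i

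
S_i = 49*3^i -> [49, 147, 441, 1323, 3969]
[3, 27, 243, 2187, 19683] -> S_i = 3*9^i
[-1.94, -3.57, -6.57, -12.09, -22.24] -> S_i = -1.94*1.84^i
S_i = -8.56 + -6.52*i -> [-8.56, -15.08, -21.6, -28.12, -34.64]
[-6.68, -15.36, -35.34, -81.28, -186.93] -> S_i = -6.68*2.30^i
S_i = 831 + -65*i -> [831, 766, 701, 636, 571]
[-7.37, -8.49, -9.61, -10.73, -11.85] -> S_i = -7.37 + -1.12*i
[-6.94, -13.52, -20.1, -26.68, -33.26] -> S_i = -6.94 + -6.58*i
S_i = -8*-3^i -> [-8, 24, -72, 216, -648]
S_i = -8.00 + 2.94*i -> [-8.0, -5.06, -2.12, 0.82, 3.76]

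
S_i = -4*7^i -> [-4, -28, -196, -1372, -9604]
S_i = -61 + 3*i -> [-61, -58, -55, -52, -49]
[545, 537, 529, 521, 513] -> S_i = 545 + -8*i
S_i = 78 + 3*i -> [78, 81, 84, 87, 90]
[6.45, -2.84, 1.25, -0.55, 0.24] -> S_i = 6.45*(-0.44)^i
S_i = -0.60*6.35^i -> [-0.6, -3.81, -24.19, -153.63, -975.54]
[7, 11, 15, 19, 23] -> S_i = 7 + 4*i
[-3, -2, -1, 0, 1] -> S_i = -3 + 1*i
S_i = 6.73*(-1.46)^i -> [6.73, -9.83, 14.35, -20.94, 30.58]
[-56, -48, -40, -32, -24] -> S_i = -56 + 8*i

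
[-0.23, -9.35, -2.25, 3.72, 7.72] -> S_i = Random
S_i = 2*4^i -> [2, 8, 32, 128, 512]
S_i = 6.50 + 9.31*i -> [6.5, 15.81, 25.12, 34.43, 43.74]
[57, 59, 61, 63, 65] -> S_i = 57 + 2*i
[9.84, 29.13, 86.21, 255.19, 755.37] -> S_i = 9.84*2.96^i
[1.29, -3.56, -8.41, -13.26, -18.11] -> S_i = 1.29 + -4.85*i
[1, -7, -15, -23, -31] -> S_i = 1 + -8*i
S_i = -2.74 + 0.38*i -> [-2.74, -2.36, -1.98, -1.6, -1.22]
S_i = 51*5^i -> [51, 255, 1275, 6375, 31875]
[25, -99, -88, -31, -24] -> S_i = Random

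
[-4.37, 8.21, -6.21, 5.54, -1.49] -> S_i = Random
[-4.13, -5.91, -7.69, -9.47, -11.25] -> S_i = -4.13 + -1.78*i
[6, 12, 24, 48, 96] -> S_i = 6*2^i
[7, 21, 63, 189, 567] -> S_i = 7*3^i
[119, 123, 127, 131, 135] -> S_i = 119 + 4*i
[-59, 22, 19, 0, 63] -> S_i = Random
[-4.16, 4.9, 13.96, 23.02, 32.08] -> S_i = -4.16 + 9.06*i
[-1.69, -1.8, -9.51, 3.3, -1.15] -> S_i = Random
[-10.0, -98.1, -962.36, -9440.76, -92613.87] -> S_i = -10.00*9.81^i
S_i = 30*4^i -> [30, 120, 480, 1920, 7680]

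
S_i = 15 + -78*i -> [15, -63, -141, -219, -297]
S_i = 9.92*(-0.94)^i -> [9.92, -9.32, 8.77, -8.24, 7.75]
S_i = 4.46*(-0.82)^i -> [4.46, -3.66, 3.0, -2.46, 2.02]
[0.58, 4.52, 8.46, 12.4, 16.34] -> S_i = 0.58 + 3.94*i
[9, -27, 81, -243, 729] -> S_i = 9*-3^i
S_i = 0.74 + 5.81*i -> [0.74, 6.55, 12.36, 18.17, 23.98]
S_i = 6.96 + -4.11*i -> [6.96, 2.85, -1.26, -5.37, -9.48]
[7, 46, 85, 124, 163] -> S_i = 7 + 39*i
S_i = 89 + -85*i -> [89, 4, -81, -166, -251]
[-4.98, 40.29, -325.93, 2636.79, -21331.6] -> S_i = -4.98*(-8.09)^i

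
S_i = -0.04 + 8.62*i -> [-0.04, 8.58, 17.2, 25.82, 34.44]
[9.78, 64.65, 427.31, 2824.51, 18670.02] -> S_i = 9.78*6.61^i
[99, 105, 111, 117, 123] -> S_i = 99 + 6*i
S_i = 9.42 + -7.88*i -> [9.42, 1.54, -6.34, -14.22, -22.1]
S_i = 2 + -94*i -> [2, -92, -186, -280, -374]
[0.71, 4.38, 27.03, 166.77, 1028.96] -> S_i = 0.71*6.17^i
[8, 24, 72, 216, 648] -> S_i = 8*3^i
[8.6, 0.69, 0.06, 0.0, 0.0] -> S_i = 8.60*0.08^i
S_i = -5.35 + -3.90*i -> [-5.35, -9.25, -13.15, -17.05, -20.95]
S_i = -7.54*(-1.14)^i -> [-7.54, 8.6, -9.8, 11.17, -12.73]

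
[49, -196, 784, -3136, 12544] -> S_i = 49*-4^i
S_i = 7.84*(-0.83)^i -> [7.84, -6.51, 5.4, -4.48, 3.72]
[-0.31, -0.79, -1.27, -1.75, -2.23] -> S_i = -0.31 + -0.48*i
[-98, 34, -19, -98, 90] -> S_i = Random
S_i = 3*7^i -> [3, 21, 147, 1029, 7203]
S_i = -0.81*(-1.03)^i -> [-0.81, 0.83, -0.86, 0.89, -0.91]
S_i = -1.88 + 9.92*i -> [-1.88, 8.04, 17.96, 27.88, 37.8]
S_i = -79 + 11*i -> [-79, -68, -57, -46, -35]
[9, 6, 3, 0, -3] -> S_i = 9 + -3*i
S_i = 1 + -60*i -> [1, -59, -119, -179, -239]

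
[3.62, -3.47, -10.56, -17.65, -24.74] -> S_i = 3.62 + -7.09*i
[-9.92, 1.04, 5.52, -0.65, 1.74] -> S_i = Random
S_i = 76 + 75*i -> [76, 151, 226, 301, 376]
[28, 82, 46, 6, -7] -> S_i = Random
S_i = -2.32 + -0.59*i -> [-2.32, -2.91, -3.5, -4.09, -4.68]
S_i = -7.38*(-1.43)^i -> [-7.38, 10.55, -15.09, 21.58, -30.86]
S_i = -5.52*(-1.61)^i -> [-5.52, 8.89, -14.31, 23.04, -37.09]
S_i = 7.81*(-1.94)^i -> [7.81, -15.15, 29.39, -57.02, 110.63]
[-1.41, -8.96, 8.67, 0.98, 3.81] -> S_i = Random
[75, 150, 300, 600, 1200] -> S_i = 75*2^i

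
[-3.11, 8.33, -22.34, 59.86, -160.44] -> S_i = -3.11*(-2.68)^i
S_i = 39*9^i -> [39, 351, 3159, 28431, 255879]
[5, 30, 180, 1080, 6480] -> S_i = 5*6^i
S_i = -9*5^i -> [-9, -45, -225, -1125, -5625]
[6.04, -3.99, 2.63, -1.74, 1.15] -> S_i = 6.04*(-0.66)^i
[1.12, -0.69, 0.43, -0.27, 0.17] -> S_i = 1.12*(-0.62)^i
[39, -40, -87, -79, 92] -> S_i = Random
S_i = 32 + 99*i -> [32, 131, 230, 329, 428]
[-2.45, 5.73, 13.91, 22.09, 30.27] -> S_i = -2.45 + 8.18*i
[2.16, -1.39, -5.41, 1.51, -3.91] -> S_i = Random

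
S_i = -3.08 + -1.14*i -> [-3.08, -4.22, -5.36, -6.5, -7.64]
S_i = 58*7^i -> [58, 406, 2842, 19894, 139258]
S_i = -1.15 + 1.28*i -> [-1.15, 0.13, 1.41, 2.69, 3.97]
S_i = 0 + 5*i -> [0, 5, 10, 15, 20]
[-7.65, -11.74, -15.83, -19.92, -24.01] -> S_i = -7.65 + -4.09*i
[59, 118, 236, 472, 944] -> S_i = 59*2^i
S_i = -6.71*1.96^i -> [-6.71, -13.15, -25.78, -50.52, -99.03]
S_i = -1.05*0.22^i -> [-1.05, -0.23, -0.05, -0.01, -0.0]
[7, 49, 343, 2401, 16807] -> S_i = 7*7^i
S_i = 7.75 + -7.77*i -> [7.75, -0.02, -7.79, -15.56, -23.33]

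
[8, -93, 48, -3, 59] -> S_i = Random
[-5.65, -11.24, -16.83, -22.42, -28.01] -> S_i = -5.65 + -5.59*i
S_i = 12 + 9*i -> [12, 21, 30, 39, 48]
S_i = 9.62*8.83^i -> [9.62, 84.94, 750.06, 6623.04, 58481.42]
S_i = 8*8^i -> [8, 64, 512, 4096, 32768]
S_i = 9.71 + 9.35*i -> [9.71, 19.06, 28.41, 37.76, 47.11]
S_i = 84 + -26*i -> [84, 58, 32, 6, -20]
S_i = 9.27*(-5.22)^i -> [9.27, -48.39, 252.59, -1318.53, 6882.75]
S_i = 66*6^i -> [66, 396, 2376, 14256, 85536]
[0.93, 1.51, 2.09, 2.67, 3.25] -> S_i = 0.93 + 0.58*i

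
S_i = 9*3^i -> [9, 27, 81, 243, 729]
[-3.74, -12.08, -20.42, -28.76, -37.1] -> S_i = -3.74 + -8.34*i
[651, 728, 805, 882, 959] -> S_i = 651 + 77*i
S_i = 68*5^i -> [68, 340, 1700, 8500, 42500]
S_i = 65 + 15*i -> [65, 80, 95, 110, 125]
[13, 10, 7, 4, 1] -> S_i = 13 + -3*i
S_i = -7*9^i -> [-7, -63, -567, -5103, -45927]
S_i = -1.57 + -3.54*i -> [-1.57, -5.11, -8.65, -12.19, -15.73]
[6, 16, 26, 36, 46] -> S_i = 6 + 10*i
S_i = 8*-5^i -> [8, -40, 200, -1000, 5000]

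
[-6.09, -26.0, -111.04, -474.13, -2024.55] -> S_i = -6.09*4.27^i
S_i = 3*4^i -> [3, 12, 48, 192, 768]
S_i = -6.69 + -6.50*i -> [-6.69, -13.19, -19.69, -26.19, -32.69]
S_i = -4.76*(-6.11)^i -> [-4.76, 29.08, -177.7, 1085.75, -6633.94]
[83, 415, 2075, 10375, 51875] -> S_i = 83*5^i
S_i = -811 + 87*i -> [-811, -724, -637, -550, -463]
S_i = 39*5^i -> [39, 195, 975, 4875, 24375]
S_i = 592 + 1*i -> [592, 593, 594, 595, 596]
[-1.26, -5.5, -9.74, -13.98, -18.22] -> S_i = -1.26 + -4.24*i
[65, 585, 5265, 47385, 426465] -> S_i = 65*9^i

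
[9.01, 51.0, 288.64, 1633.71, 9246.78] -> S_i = 9.01*5.66^i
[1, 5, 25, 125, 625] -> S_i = 1*5^i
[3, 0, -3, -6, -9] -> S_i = 3 + -3*i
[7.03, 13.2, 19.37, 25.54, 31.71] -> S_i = 7.03 + 6.17*i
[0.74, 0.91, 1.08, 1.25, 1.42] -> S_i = 0.74 + 0.17*i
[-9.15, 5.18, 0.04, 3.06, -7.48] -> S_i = Random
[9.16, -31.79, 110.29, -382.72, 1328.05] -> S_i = 9.16*(-3.47)^i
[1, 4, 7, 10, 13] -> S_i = 1 + 3*i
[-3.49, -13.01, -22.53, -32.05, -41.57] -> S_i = -3.49 + -9.52*i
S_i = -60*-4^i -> [-60, 240, -960, 3840, -15360]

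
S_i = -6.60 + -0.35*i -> [-6.6, -6.95, -7.3, -7.65, -8.0]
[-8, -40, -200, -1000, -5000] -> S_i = -8*5^i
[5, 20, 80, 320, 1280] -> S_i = 5*4^i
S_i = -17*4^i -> [-17, -68, -272, -1088, -4352]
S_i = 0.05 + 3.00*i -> [0.05, 3.05, 6.05, 9.05, 12.05]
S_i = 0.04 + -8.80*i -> [0.04, -8.76, -17.56, -26.36, -35.16]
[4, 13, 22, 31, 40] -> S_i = 4 + 9*i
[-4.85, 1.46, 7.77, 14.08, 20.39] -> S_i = -4.85 + 6.31*i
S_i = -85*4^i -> [-85, -340, -1360, -5440, -21760]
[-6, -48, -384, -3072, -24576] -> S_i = -6*8^i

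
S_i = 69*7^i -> [69, 483, 3381, 23667, 165669]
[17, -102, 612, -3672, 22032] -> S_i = 17*-6^i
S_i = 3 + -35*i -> [3, -32, -67, -102, -137]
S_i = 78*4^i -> [78, 312, 1248, 4992, 19968]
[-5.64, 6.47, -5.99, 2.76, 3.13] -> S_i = Random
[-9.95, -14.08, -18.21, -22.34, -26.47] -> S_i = -9.95 + -4.13*i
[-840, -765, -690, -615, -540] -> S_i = -840 + 75*i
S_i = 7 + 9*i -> [7, 16, 25, 34, 43]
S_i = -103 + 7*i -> [-103, -96, -89, -82, -75]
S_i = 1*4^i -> [1, 4, 16, 64, 256]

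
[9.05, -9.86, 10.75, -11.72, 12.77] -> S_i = 9.05*(-1.09)^i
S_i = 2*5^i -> [2, 10, 50, 250, 1250]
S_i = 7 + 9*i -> [7, 16, 25, 34, 43]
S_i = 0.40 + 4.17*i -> [0.4, 4.57, 8.74, 12.91, 17.08]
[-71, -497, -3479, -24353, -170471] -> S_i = -71*7^i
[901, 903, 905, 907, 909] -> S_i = 901 + 2*i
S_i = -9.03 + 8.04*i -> [-9.03, -0.99, 7.05, 15.09, 23.13]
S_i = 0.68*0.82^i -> [0.68, 0.56, 0.46, 0.37, 0.31]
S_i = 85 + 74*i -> [85, 159, 233, 307, 381]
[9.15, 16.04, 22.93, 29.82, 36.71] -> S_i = 9.15 + 6.89*i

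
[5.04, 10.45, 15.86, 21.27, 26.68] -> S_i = 5.04 + 5.41*i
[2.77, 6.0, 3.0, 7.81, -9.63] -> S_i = Random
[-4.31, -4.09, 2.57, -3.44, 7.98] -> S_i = Random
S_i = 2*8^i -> [2, 16, 128, 1024, 8192]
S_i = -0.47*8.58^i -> [-0.47, -4.03, -34.6, -296.87, -2547.11]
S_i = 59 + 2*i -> [59, 61, 63, 65, 67]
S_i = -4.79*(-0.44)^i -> [-4.79, 2.11, -0.93, 0.41, -0.18]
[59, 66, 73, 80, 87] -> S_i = 59 + 7*i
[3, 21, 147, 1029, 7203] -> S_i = 3*7^i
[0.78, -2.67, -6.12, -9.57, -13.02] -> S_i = 0.78 + -3.45*i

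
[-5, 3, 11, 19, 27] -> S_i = -5 + 8*i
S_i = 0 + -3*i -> [0, -3, -6, -9, -12]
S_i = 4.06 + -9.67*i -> [4.06, -5.61, -15.28, -24.95, -34.62]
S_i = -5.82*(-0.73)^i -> [-5.82, 4.25, -3.1, 2.26, -1.65]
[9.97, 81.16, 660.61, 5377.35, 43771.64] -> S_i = 9.97*8.14^i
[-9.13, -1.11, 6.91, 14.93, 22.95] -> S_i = -9.13 + 8.02*i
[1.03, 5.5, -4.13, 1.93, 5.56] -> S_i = Random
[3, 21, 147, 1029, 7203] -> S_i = 3*7^i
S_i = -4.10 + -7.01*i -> [-4.1, -11.11, -18.12, -25.13, -32.14]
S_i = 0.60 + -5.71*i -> [0.6, -5.11, -10.82, -16.53, -22.24]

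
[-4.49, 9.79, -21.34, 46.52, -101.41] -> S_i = -4.49*(-2.18)^i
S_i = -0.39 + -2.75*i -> [-0.39, -3.14, -5.89, -8.64, -11.39]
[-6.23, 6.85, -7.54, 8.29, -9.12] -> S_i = -6.23*(-1.10)^i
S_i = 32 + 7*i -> [32, 39, 46, 53, 60]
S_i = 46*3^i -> [46, 138, 414, 1242, 3726]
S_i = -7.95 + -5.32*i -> [-7.95, -13.27, -18.59, -23.91, -29.23]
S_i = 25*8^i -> [25, 200, 1600, 12800, 102400]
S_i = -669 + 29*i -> [-669, -640, -611, -582, -553]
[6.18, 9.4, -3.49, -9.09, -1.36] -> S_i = Random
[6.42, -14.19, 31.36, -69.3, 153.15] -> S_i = 6.42*(-2.21)^i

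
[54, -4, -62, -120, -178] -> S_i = 54 + -58*i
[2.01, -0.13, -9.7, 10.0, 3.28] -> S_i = Random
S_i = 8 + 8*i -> [8, 16, 24, 32, 40]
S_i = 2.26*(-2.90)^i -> [2.26, -6.55, 19.01, -55.12, 159.85]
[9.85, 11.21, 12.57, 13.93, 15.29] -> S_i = 9.85 + 1.36*i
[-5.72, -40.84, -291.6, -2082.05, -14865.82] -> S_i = -5.72*7.14^i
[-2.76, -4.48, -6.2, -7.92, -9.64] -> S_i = -2.76 + -1.72*i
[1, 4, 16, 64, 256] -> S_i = 1*4^i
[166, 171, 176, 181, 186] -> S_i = 166 + 5*i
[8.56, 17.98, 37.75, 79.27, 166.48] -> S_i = 8.56*2.10^i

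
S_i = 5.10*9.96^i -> [5.1, 50.8, 505.93, 5039.04, 50188.88]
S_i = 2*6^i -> [2, 12, 72, 432, 2592]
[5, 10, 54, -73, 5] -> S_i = Random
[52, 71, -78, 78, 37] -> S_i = Random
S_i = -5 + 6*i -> [-5, 1, 7, 13, 19]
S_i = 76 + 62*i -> [76, 138, 200, 262, 324]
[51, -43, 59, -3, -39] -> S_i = Random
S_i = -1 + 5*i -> [-1, 4, 9, 14, 19]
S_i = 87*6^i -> [87, 522, 3132, 18792, 112752]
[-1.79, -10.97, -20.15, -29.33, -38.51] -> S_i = -1.79 + -9.18*i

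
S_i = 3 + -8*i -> [3, -5, -13, -21, -29]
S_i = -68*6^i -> [-68, -408, -2448, -14688, -88128]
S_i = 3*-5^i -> [3, -15, 75, -375, 1875]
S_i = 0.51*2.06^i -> [0.51, 1.05, 2.16, 4.46, 9.18]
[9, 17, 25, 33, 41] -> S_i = 9 + 8*i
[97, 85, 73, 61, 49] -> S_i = 97 + -12*i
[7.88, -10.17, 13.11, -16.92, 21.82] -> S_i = 7.88*(-1.29)^i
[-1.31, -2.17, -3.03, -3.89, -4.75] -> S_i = -1.31 + -0.86*i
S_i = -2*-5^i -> [-2, 10, -50, 250, -1250]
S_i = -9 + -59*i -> [-9, -68, -127, -186, -245]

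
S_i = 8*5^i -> [8, 40, 200, 1000, 5000]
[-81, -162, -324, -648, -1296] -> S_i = -81*2^i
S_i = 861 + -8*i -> [861, 853, 845, 837, 829]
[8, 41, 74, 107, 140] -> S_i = 8 + 33*i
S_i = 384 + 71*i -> [384, 455, 526, 597, 668]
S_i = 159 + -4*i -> [159, 155, 151, 147, 143]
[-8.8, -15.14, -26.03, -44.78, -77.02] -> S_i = -8.80*1.72^i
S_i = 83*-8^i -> [83, -664, 5312, -42496, 339968]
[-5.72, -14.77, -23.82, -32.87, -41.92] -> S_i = -5.72 + -9.05*i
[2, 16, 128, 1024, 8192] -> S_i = 2*8^i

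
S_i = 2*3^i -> [2, 6, 18, 54, 162]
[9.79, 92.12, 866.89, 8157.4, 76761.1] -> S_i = 9.79*9.41^i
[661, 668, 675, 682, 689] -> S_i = 661 + 7*i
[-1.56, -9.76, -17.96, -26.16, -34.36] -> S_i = -1.56 + -8.20*i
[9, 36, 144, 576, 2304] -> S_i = 9*4^i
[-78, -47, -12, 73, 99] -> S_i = Random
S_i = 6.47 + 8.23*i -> [6.47, 14.7, 22.93, 31.16, 39.39]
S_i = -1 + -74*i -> [-1, -75, -149, -223, -297]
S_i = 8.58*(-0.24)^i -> [8.58, -2.06, 0.49, -0.12, 0.03]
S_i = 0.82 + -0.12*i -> [0.82, 0.7, 0.58, 0.46, 0.34]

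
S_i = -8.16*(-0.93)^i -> [-8.16, 7.59, -7.06, 6.56, -6.1]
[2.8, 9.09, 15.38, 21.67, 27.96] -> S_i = 2.80 + 6.29*i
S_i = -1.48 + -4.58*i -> [-1.48, -6.06, -10.64, -15.22, -19.8]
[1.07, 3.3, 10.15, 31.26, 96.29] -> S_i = 1.07*3.08^i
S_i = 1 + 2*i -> [1, 3, 5, 7, 9]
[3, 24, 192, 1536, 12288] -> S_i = 3*8^i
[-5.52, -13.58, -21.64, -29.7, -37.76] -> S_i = -5.52 + -8.06*i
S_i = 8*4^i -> [8, 32, 128, 512, 2048]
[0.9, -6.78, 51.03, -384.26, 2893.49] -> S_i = 0.90*(-7.53)^i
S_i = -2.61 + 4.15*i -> [-2.61, 1.54, 5.69, 9.84, 13.99]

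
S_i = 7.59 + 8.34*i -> [7.59, 15.93, 24.27, 32.61, 40.95]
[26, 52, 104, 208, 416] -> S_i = 26*2^i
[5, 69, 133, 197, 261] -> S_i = 5 + 64*i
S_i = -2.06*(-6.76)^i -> [-2.06, 13.93, -94.14, 636.37, -4301.84]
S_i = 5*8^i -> [5, 40, 320, 2560, 20480]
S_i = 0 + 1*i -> [0, 1, 2, 3, 4]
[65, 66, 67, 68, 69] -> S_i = 65 + 1*i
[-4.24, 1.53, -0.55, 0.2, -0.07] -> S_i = -4.24*(-0.36)^i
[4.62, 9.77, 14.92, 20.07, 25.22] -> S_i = 4.62 + 5.15*i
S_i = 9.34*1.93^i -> [9.34, 18.03, 34.79, 67.15, 129.59]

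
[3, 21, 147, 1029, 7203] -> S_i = 3*7^i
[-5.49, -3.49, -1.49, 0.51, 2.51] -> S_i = -5.49 + 2.00*i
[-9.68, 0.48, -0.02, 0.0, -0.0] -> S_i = -9.68*(-0.05)^i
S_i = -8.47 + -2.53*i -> [-8.47, -11.0, -13.53, -16.06, -18.59]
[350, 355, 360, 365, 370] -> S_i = 350 + 5*i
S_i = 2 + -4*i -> [2, -2, -6, -10, -14]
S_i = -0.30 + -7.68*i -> [-0.3, -7.98, -15.66, -23.34, -31.02]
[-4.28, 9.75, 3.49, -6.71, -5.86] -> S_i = Random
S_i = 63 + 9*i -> [63, 72, 81, 90, 99]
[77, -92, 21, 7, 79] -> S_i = Random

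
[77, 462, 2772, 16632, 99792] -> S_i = 77*6^i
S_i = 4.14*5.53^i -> [4.14, 22.89, 126.6, 700.13, 3871.69]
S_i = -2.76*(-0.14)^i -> [-2.76, 0.39, -0.05, 0.01, -0.0]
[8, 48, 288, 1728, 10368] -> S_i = 8*6^i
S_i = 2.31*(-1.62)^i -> [2.31, -3.74, 6.06, -9.82, 15.91]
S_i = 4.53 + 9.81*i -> [4.53, 14.34, 24.15, 33.96, 43.77]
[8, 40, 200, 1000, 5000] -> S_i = 8*5^i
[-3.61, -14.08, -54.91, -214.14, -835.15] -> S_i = -3.61*3.90^i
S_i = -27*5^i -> [-27, -135, -675, -3375, -16875]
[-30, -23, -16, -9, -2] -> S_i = -30 + 7*i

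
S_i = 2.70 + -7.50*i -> [2.7, -4.8, -12.3, -19.8, -27.3]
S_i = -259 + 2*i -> [-259, -257, -255, -253, -251]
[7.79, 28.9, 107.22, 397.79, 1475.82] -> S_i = 7.79*3.71^i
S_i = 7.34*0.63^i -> [7.34, 4.62, 2.91, 1.84, 1.16]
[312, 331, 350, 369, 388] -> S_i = 312 + 19*i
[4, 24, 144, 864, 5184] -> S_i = 4*6^i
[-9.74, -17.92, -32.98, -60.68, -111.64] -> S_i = -9.74*1.84^i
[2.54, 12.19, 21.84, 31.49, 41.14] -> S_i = 2.54 + 9.65*i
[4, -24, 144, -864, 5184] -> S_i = 4*-6^i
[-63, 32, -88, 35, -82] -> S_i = Random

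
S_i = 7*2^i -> [7, 14, 28, 56, 112]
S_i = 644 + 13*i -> [644, 657, 670, 683, 696]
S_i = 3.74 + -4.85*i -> [3.74, -1.11, -5.96, -10.81, -15.66]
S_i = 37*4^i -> [37, 148, 592, 2368, 9472]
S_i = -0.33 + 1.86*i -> [-0.33, 1.53, 3.39, 5.25, 7.11]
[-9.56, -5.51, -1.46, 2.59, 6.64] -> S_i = -9.56 + 4.05*i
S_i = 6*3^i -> [6, 18, 54, 162, 486]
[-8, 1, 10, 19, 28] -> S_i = -8 + 9*i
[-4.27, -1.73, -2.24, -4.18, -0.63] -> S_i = Random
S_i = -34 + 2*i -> [-34, -32, -30, -28, -26]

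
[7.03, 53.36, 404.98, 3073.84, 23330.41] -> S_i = 7.03*7.59^i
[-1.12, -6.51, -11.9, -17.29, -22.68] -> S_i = -1.12 + -5.39*i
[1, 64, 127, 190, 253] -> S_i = 1 + 63*i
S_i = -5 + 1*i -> [-5, -4, -3, -2, -1]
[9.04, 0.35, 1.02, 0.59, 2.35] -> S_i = Random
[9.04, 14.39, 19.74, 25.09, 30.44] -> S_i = 9.04 + 5.35*i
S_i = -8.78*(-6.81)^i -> [-8.78, 59.79, -407.18, 2772.91, -18883.52]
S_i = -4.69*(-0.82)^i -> [-4.69, 3.85, -3.15, 2.59, -2.12]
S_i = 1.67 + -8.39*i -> [1.67, -6.72, -15.11, -23.5, -31.89]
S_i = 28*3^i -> [28, 84, 252, 756, 2268]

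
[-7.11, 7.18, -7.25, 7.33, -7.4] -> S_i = -7.11*(-1.01)^i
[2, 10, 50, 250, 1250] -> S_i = 2*5^i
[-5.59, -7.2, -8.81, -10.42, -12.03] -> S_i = -5.59 + -1.61*i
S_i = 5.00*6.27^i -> [5.0, 31.35, 196.56, 1232.46, 7727.52]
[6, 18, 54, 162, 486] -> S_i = 6*3^i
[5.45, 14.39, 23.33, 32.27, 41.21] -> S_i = 5.45 + 8.94*i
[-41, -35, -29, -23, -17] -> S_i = -41 + 6*i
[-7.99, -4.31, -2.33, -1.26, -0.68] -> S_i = -7.99*0.54^i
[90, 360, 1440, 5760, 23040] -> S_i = 90*4^i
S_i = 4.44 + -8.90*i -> [4.44, -4.46, -13.36, -22.26, -31.16]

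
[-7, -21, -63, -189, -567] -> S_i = -7*3^i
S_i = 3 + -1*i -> [3, 2, 1, 0, -1]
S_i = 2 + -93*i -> [2, -91, -184, -277, -370]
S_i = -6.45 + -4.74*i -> [-6.45, -11.19, -15.93, -20.67, -25.41]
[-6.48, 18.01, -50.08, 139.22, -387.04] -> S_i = -6.48*(-2.78)^i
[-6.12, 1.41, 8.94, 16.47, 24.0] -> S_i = -6.12 + 7.53*i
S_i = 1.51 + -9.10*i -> [1.51, -7.59, -16.69, -25.79, -34.89]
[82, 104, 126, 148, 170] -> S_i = 82 + 22*i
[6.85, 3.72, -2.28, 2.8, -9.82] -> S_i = Random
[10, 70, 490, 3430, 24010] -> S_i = 10*7^i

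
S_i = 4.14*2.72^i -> [4.14, 11.26, 30.63, 83.31, 226.61]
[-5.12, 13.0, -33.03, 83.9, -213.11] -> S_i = -5.12*(-2.54)^i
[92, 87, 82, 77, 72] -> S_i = 92 + -5*i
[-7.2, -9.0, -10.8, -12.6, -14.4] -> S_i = -7.20 + -1.80*i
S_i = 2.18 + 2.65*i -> [2.18, 4.83, 7.48, 10.13, 12.78]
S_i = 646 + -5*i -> [646, 641, 636, 631, 626]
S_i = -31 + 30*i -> [-31, -1, 29, 59, 89]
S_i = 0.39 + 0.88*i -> [0.39, 1.27, 2.15, 3.03, 3.91]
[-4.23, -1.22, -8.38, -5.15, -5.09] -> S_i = Random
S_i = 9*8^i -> [9, 72, 576, 4608, 36864]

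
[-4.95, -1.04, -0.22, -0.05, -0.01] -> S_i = -4.95*0.21^i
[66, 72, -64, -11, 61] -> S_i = Random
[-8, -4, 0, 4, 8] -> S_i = -8 + 4*i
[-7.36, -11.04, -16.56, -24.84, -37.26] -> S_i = -7.36*1.50^i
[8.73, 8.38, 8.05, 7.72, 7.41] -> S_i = 8.73*0.96^i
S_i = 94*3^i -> [94, 282, 846, 2538, 7614]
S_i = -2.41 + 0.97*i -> [-2.41, -1.44, -0.47, 0.5, 1.47]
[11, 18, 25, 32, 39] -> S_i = 11 + 7*i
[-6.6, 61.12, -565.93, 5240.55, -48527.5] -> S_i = -6.60*(-9.26)^i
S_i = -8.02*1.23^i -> [-8.02, -9.86, -12.13, -14.92, -18.36]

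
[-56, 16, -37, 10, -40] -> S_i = Random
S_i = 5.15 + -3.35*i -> [5.15, 1.8, -1.55, -4.9, -8.25]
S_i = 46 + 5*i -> [46, 51, 56, 61, 66]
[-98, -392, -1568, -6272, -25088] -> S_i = -98*4^i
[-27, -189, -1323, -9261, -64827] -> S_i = -27*7^i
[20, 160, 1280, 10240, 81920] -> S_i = 20*8^i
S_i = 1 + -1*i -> [1, 0, -1, -2, -3]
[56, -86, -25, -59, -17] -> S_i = Random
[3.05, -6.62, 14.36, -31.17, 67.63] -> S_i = 3.05*(-2.17)^i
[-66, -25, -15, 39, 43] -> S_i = Random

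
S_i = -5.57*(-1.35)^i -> [-5.57, 7.52, -10.15, 13.7, -18.5]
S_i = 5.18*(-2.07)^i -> [5.18, -10.72, 22.2, -45.95, 95.11]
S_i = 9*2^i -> [9, 18, 36, 72, 144]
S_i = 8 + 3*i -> [8, 11, 14, 17, 20]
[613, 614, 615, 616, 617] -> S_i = 613 + 1*i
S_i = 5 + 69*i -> [5, 74, 143, 212, 281]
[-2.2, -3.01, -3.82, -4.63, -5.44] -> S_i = -2.20 + -0.81*i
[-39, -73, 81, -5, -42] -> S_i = Random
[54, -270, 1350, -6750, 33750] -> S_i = 54*-5^i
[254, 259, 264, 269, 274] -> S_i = 254 + 5*i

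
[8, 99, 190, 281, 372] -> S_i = 8 + 91*i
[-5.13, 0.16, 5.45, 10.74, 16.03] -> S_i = -5.13 + 5.29*i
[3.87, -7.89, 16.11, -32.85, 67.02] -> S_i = 3.87*(-2.04)^i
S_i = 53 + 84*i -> [53, 137, 221, 305, 389]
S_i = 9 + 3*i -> [9, 12, 15, 18, 21]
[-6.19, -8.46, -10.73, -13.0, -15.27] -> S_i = -6.19 + -2.27*i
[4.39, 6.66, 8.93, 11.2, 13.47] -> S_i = 4.39 + 2.27*i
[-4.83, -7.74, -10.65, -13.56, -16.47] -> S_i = -4.83 + -2.91*i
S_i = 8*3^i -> [8, 24, 72, 216, 648]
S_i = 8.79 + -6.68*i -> [8.79, 2.11, -4.57, -11.25, -17.93]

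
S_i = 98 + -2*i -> [98, 96, 94, 92, 90]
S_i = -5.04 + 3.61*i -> [-5.04, -1.43, 2.18, 5.79, 9.4]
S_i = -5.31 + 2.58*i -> [-5.31, -2.73, -0.15, 2.43, 5.01]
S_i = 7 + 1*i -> [7, 8, 9, 10, 11]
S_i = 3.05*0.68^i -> [3.05, 2.07, 1.41, 0.96, 0.65]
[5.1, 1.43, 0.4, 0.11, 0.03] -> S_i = 5.10*0.28^i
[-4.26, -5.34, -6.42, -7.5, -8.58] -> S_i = -4.26 + -1.08*i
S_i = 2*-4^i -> [2, -8, 32, -128, 512]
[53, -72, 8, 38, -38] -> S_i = Random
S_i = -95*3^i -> [-95, -285, -855, -2565, -7695]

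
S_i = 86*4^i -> [86, 344, 1376, 5504, 22016]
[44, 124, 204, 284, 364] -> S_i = 44 + 80*i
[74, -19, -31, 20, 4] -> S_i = Random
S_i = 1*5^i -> [1, 5, 25, 125, 625]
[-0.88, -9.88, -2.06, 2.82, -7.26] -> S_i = Random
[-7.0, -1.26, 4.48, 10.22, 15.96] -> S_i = -7.00 + 5.74*i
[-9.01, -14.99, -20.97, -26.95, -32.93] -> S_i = -9.01 + -5.98*i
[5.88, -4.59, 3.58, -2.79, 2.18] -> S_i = 5.88*(-0.78)^i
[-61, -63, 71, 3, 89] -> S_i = Random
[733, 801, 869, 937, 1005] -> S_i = 733 + 68*i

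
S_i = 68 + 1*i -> [68, 69, 70, 71, 72]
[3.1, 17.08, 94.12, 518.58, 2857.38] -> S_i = 3.10*5.51^i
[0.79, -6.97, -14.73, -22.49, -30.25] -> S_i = 0.79 + -7.76*i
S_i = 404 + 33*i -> [404, 437, 470, 503, 536]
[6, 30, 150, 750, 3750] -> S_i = 6*5^i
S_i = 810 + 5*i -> [810, 815, 820, 825, 830]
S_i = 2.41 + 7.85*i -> [2.41, 10.26, 18.11, 25.96, 33.81]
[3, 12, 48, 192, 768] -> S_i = 3*4^i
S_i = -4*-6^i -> [-4, 24, -144, 864, -5184]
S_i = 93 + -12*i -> [93, 81, 69, 57, 45]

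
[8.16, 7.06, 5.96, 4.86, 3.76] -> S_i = 8.16 + -1.10*i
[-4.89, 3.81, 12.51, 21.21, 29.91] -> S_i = -4.89 + 8.70*i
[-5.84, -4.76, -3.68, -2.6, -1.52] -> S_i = -5.84 + 1.08*i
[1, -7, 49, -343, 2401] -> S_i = 1*-7^i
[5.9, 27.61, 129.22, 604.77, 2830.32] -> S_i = 5.90*4.68^i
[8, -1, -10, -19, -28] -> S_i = 8 + -9*i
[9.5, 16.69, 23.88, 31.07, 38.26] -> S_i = 9.50 + 7.19*i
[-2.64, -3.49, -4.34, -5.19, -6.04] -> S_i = -2.64 + -0.85*i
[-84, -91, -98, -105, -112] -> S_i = -84 + -7*i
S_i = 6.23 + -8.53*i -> [6.23, -2.3, -10.83, -19.36, -27.89]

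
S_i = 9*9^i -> [9, 81, 729, 6561, 59049]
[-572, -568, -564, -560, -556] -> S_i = -572 + 4*i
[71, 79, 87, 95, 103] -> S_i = 71 + 8*i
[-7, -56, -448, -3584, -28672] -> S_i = -7*8^i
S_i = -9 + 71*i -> [-9, 62, 133, 204, 275]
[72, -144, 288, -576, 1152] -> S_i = 72*-2^i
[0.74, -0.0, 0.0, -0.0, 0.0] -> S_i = 0.74*-0.00^i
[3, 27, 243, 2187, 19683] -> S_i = 3*9^i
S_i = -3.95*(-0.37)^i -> [-3.95, 1.46, -0.54, 0.2, -0.07]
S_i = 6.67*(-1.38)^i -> [6.67, -9.2, 12.7, -17.53, 24.19]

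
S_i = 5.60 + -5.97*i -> [5.6, -0.37, -6.34, -12.31, -18.28]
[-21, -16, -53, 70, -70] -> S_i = Random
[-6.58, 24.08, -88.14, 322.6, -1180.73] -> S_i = -6.58*(-3.66)^i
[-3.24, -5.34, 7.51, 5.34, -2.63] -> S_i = Random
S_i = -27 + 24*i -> [-27, -3, 21, 45, 69]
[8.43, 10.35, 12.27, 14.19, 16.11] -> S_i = 8.43 + 1.92*i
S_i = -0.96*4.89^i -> [-0.96, -4.69, -22.96, -112.25, -548.92]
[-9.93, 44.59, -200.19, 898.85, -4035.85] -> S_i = -9.93*(-4.49)^i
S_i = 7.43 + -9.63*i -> [7.43, -2.2, -11.83, -21.46, -31.09]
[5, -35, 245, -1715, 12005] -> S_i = 5*-7^i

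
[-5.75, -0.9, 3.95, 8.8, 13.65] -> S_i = -5.75 + 4.85*i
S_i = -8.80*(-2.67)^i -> [-8.8, 23.5, -62.73, 167.5, -447.23]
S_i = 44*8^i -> [44, 352, 2816, 22528, 180224]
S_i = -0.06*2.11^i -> [-0.06, -0.13, -0.27, -0.56, -1.19]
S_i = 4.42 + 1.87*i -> [4.42, 6.29, 8.16, 10.03, 11.9]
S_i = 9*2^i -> [9, 18, 36, 72, 144]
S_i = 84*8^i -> [84, 672, 5376, 43008, 344064]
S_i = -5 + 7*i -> [-5, 2, 9, 16, 23]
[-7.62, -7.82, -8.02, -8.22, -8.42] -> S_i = -7.62 + -0.20*i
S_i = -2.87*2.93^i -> [-2.87, -8.41, -24.64, -72.19, -211.52]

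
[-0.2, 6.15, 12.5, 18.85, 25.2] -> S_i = -0.20 + 6.35*i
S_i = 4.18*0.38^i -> [4.18, 1.59, 0.6, 0.23, 0.09]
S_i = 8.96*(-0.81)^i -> [8.96, -7.26, 5.88, -4.76, 3.86]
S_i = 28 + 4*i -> [28, 32, 36, 40, 44]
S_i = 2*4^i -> [2, 8, 32, 128, 512]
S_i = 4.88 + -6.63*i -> [4.88, -1.75, -8.38, -15.01, -21.64]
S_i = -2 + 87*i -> [-2, 85, 172, 259, 346]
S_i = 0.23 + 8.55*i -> [0.23, 8.78, 17.33, 25.88, 34.43]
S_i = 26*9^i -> [26, 234, 2106, 18954, 170586]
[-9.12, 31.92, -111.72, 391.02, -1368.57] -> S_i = -9.12*(-3.50)^i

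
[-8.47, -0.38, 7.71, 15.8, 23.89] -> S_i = -8.47 + 8.09*i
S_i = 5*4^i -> [5, 20, 80, 320, 1280]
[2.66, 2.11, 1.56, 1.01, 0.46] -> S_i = 2.66 + -0.55*i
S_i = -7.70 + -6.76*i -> [-7.7, -14.46, -21.22, -27.98, -34.74]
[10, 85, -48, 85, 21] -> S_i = Random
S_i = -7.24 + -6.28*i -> [-7.24, -13.52, -19.8, -26.08, -32.36]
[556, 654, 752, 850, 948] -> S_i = 556 + 98*i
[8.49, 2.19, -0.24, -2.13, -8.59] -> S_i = Random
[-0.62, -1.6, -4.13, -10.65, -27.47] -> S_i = -0.62*2.58^i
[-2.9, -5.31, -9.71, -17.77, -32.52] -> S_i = -2.90*1.83^i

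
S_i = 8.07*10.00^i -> [8.07, 80.7, 807.0, 8070.0, 80700.0]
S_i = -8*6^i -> [-8, -48, -288, -1728, -10368]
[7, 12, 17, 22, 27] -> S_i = 7 + 5*i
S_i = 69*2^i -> [69, 138, 276, 552, 1104]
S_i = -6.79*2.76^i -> [-6.79, -18.74, -51.72, -142.76, -394.01]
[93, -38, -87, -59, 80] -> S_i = Random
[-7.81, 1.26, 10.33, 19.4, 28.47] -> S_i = -7.81 + 9.07*i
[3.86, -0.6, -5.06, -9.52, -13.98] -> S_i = 3.86 + -4.46*i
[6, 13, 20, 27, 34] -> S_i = 6 + 7*i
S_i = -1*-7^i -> [-1, 7, -49, 343, -2401]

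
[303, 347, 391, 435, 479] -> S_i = 303 + 44*i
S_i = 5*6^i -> [5, 30, 180, 1080, 6480]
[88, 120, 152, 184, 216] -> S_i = 88 + 32*i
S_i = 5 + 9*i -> [5, 14, 23, 32, 41]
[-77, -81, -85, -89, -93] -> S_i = -77 + -4*i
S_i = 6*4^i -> [6, 24, 96, 384, 1536]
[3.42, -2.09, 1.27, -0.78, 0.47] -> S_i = 3.42*(-0.61)^i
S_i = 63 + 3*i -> [63, 66, 69, 72, 75]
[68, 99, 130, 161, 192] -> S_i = 68 + 31*i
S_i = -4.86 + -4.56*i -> [-4.86, -9.42, -13.98, -18.54, -23.1]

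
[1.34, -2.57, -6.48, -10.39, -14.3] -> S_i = 1.34 + -3.91*i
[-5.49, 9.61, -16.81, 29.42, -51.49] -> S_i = -5.49*(-1.75)^i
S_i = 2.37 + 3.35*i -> [2.37, 5.72, 9.07, 12.42, 15.77]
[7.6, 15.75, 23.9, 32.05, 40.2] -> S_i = 7.60 + 8.15*i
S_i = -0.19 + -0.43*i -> [-0.19, -0.62, -1.05, -1.48, -1.91]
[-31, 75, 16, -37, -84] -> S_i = Random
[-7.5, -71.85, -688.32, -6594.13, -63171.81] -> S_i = -7.50*9.58^i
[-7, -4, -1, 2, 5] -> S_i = -7 + 3*i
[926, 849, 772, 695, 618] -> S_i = 926 + -77*i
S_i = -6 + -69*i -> [-6, -75, -144, -213, -282]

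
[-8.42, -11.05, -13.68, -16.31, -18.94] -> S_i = -8.42 + -2.63*i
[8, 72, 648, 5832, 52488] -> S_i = 8*9^i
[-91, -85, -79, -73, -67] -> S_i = -91 + 6*i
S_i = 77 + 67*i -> [77, 144, 211, 278, 345]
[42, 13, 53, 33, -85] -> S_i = Random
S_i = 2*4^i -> [2, 8, 32, 128, 512]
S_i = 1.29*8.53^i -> [1.29, 11.0, 93.86, 800.64, 6829.45]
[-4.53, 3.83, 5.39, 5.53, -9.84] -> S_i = Random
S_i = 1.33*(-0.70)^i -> [1.33, -0.93, 0.65, -0.46, 0.32]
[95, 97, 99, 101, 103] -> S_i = 95 + 2*i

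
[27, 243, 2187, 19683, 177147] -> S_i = 27*9^i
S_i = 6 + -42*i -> [6, -36, -78, -120, -162]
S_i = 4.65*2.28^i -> [4.65, 10.6, 24.17, 55.11, 125.66]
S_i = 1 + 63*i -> [1, 64, 127, 190, 253]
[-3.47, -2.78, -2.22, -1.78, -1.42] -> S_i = -3.47*0.80^i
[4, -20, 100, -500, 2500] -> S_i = 4*-5^i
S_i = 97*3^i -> [97, 291, 873, 2619, 7857]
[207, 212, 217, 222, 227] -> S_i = 207 + 5*i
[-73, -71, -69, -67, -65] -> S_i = -73 + 2*i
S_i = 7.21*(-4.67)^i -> [7.21, -33.67, 157.24, -734.32, 3429.28]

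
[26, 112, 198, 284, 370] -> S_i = 26 + 86*i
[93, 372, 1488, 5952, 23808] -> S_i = 93*4^i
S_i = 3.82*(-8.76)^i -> [3.82, -33.46, 293.14, -2567.89, 22494.68]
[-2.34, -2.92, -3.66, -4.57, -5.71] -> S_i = -2.34*1.25^i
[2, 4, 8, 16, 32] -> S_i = 2*2^i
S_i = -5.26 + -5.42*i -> [-5.26, -10.68, -16.1, -21.52, -26.94]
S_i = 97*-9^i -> [97, -873, 7857, -70713, 636417]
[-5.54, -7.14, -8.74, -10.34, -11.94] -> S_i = -5.54 + -1.60*i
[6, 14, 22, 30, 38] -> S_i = 6 + 8*i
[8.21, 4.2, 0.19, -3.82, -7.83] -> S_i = 8.21 + -4.01*i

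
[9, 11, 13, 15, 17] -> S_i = 9 + 2*i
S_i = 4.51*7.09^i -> [4.51, 31.98, 226.71, 1607.37, 11396.24]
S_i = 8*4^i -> [8, 32, 128, 512, 2048]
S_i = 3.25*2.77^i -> [3.25, 9.0, 24.94, 69.08, 191.34]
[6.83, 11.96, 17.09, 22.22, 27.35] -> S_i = 6.83 + 5.13*i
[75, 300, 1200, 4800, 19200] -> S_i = 75*4^i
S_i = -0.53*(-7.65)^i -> [-0.53, 4.05, -31.02, 237.28, -1815.19]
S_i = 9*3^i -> [9, 27, 81, 243, 729]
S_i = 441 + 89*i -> [441, 530, 619, 708, 797]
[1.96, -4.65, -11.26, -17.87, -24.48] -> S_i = 1.96 + -6.61*i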